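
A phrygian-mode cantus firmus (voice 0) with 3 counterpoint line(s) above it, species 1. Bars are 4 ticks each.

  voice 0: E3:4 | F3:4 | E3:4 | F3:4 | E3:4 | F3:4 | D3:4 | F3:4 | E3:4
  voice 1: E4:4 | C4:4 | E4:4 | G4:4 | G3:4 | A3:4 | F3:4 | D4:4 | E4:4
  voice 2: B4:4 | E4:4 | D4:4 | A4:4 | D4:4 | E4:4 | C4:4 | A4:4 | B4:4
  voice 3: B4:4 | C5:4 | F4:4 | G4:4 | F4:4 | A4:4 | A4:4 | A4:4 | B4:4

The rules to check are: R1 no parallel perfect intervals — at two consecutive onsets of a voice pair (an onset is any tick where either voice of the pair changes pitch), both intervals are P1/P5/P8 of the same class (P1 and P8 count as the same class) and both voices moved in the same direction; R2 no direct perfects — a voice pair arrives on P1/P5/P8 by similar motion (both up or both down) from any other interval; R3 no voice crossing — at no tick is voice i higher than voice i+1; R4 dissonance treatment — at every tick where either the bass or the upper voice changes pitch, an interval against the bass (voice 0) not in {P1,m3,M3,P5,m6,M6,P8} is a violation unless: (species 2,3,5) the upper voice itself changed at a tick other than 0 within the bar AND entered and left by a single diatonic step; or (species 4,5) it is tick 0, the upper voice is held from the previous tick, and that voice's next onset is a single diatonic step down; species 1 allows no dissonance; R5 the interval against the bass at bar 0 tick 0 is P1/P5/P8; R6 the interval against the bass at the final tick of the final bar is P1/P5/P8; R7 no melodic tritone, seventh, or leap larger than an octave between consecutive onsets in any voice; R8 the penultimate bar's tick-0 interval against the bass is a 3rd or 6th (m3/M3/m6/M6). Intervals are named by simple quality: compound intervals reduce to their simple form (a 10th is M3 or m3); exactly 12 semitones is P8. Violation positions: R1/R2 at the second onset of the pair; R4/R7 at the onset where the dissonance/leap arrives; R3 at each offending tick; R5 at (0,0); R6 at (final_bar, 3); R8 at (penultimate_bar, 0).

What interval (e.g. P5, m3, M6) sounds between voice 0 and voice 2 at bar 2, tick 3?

m7

voice 0=E3 voice 2=D4 -> m7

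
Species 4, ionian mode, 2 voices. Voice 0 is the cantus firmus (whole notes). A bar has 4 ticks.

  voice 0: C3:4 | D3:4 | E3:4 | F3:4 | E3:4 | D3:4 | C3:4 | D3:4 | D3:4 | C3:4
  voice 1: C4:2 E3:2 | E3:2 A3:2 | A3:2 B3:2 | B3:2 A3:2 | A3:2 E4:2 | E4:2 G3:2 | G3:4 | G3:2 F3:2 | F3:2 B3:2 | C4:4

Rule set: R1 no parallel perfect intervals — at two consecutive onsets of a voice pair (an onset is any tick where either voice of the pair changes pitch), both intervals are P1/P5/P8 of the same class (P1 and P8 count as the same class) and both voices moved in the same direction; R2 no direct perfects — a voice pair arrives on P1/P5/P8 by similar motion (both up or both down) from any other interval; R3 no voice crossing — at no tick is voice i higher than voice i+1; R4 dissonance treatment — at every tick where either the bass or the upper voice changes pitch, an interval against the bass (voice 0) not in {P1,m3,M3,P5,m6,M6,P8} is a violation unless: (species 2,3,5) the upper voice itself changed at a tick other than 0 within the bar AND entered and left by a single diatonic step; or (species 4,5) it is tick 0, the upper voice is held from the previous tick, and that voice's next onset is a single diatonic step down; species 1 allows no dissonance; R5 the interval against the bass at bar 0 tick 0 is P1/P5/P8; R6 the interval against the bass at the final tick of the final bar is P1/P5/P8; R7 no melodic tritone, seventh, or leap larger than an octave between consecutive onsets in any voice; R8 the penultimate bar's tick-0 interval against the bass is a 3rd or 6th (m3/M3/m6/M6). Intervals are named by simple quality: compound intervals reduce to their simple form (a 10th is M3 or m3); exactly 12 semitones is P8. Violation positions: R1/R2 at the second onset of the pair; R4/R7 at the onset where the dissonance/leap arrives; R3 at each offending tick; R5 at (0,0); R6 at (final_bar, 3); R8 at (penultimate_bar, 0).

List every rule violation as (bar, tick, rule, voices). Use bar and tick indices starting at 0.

bar 0: v0=C3 v1=C4 downbeat P8
bar 1: v0=D3 v1=E3 downbeat M2
bar 2: v0=E3 v1=A3 downbeat P4
bar 3: v0=F3 v1=B3 downbeat TT
bar 4: v0=E3 v1=A3 downbeat P4
bar 5: v0=D3 v1=E4 downbeat M2
bar 6: v0=C3 v1=G3 downbeat P5
bar 7: v0=D3 v1=G3 downbeat P4
bar 8: v0=D3 v1=F3 downbeat m3
bar 9: v0=C3 v1=C4 downbeat P8
  -> R4 @ bar 1 tick 0 v(0, 1): D3/E3 M2 untreated
  -> R4 @ bar 2 tick 0 v(0, 1): E3/A3 P4 untreated
  -> R4 @ bar 4 tick 0 v(0, 1): E3/A3 P4 untreated
  -> R4 @ bar 5 tick 0 v(0, 1): D3/E4 M2 untreated
  -> R4 @ bar 5 tick 2 v(0, 1): D3/G3 P4 untreated
  -> R7 @ bar 8 tick 2 v(1,): F3->B3 leap 6st

(1, 0, R4, (0, 1))
(2, 0, R4, (0, 1))
(4, 0, R4, (0, 1))
(5, 0, R4, (0, 1))
(5, 2, R4, (0, 1))
(8, 2, R7, (1,))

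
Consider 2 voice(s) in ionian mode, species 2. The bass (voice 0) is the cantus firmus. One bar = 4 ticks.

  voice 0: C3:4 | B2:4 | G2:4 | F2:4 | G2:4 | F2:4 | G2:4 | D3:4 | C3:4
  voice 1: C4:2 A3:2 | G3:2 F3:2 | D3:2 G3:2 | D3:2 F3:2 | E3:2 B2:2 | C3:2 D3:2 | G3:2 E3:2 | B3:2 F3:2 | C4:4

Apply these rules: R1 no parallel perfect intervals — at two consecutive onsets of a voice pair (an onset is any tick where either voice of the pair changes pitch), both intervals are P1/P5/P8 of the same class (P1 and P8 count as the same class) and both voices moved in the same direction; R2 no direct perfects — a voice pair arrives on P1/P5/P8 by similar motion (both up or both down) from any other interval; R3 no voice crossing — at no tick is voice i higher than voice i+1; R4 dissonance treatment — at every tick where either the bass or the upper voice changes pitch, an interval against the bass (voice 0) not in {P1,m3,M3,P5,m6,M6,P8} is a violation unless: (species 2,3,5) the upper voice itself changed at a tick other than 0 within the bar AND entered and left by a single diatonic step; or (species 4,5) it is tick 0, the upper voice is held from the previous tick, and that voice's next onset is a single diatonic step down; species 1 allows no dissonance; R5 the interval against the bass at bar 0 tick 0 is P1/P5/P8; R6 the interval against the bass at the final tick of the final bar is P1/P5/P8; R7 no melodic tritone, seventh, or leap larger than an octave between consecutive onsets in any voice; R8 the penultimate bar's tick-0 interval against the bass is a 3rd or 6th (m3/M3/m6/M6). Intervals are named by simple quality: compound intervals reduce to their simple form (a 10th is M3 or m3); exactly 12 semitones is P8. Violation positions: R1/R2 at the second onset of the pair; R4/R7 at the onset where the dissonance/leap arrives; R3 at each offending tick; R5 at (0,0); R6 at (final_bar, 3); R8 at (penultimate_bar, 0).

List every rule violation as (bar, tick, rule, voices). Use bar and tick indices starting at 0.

bar 0: v0=C3 v1=C4 downbeat P8
bar 1: v0=B2 v1=G3 downbeat m6
bar 2: v0=G2 v1=D3 downbeat P5
bar 3: v0=F2 v1=D3 downbeat M6
bar 4: v0=G2 v1=E3 downbeat M6
bar 5: v0=F2 v1=C3 downbeat P5
bar 6: v0=G2 v1=G3 downbeat P8
bar 7: v0=D3 v1=B3 downbeat M6
bar 8: v0=C3 v1=C4 downbeat P8
  -> R4 @ bar 1 tick 2 v(0, 1): B2/F3 TT untreated
  -> R2 @ bar 2 tick 0 v(0, 1): B2/F3 TT -> G2/D3 P5 similar
  -> R2 @ bar 6 tick 0 v(0, 1): F2/D3 M6 -> G2/G3 P8 similar
  -> R7 @ bar 7 tick 2 v(1,): B3->F3 leap 6st

(1, 2, R4, (0, 1))
(2, 0, R2, (0, 1))
(6, 0, R2, (0, 1))
(7, 2, R7, (1,))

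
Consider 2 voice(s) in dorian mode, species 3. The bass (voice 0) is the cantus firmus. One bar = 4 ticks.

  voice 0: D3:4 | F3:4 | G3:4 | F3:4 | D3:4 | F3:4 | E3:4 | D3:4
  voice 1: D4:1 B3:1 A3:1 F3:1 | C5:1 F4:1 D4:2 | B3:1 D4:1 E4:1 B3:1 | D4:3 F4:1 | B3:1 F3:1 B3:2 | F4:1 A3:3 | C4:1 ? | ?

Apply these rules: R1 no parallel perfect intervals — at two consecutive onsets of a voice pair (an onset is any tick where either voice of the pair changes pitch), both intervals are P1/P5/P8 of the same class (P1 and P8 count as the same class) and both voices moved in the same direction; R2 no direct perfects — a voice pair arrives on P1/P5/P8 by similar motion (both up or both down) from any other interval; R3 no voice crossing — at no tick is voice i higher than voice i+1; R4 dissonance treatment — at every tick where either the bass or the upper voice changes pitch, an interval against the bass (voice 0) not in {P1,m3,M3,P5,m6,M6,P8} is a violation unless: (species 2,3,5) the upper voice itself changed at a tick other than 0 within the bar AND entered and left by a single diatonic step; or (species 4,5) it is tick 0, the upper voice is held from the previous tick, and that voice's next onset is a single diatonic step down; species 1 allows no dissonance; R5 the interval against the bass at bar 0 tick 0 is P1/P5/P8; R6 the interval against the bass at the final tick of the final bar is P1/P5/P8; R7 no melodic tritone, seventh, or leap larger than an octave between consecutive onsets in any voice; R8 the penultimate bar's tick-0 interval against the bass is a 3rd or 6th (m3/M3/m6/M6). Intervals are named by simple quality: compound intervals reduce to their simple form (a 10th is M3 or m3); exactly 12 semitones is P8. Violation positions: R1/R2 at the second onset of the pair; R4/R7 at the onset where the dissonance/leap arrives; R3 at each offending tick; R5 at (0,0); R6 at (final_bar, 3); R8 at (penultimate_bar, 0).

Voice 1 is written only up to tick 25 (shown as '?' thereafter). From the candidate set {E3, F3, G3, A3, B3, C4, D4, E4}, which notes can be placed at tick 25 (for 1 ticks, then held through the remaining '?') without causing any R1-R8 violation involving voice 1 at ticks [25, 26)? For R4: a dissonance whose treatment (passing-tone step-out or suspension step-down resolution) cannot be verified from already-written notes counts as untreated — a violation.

{B3, C4, E3, E4, G3}

E3: legal
F3: violates R4
G3: legal
A3: violates R4
B3: legal
C4: legal
D4: violates R4
E4: legal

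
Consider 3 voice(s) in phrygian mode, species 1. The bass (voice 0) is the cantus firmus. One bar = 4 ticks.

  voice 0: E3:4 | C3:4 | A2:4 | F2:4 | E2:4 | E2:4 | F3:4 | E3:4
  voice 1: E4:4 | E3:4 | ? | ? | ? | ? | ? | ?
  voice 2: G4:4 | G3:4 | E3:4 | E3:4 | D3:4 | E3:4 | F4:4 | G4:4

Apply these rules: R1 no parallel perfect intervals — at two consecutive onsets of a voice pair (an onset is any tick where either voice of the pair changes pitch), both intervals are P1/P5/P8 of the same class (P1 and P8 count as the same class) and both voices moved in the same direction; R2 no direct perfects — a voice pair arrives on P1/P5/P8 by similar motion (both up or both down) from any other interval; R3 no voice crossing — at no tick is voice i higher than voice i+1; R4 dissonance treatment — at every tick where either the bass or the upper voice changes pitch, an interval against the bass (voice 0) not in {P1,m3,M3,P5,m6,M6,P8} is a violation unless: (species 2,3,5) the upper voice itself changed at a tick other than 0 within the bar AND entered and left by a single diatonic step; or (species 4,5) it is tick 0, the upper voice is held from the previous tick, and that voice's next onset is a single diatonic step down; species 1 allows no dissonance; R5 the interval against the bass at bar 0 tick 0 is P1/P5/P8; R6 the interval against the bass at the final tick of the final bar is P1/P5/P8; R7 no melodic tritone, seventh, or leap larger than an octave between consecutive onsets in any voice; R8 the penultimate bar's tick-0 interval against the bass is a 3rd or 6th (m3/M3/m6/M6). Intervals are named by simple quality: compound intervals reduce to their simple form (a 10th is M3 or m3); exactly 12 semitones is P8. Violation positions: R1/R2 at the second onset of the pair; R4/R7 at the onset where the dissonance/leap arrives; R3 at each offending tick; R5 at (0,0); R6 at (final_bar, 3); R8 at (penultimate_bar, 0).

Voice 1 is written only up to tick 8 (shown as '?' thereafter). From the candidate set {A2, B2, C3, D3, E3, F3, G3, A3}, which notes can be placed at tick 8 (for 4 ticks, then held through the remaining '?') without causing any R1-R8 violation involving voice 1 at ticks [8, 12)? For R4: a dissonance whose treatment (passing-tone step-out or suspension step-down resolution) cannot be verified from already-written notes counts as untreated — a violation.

A2: violates R2
B2: violates R4
C3: legal
D3: violates R4
E3: legal
F3: violates R3
G3: violates R3,R4
A3: violates R3

{C3, E3}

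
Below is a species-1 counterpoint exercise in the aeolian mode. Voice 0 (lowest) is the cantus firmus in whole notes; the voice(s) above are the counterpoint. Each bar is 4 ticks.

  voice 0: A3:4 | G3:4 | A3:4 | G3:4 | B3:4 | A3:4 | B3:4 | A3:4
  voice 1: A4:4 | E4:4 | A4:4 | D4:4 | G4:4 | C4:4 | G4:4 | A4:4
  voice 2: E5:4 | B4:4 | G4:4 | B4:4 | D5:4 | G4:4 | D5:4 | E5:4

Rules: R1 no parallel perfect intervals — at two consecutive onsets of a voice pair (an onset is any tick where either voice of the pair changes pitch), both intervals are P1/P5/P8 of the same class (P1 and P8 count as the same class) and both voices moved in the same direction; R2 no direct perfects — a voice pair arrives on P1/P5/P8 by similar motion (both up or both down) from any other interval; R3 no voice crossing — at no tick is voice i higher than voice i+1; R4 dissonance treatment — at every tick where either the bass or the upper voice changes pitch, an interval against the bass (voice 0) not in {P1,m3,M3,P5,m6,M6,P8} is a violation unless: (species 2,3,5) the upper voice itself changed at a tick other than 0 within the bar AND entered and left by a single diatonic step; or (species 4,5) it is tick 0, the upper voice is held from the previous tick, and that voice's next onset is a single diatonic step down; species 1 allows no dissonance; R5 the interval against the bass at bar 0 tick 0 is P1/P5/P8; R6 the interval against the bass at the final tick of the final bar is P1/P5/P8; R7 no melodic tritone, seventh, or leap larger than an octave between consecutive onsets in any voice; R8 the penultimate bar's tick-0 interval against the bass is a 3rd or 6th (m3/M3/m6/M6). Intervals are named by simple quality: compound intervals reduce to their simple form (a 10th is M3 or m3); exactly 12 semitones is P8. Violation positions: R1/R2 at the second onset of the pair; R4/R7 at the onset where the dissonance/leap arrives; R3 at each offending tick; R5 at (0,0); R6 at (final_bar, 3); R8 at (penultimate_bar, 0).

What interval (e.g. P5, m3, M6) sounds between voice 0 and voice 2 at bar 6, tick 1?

m3

voice 0=B3 voice 2=D5 -> m3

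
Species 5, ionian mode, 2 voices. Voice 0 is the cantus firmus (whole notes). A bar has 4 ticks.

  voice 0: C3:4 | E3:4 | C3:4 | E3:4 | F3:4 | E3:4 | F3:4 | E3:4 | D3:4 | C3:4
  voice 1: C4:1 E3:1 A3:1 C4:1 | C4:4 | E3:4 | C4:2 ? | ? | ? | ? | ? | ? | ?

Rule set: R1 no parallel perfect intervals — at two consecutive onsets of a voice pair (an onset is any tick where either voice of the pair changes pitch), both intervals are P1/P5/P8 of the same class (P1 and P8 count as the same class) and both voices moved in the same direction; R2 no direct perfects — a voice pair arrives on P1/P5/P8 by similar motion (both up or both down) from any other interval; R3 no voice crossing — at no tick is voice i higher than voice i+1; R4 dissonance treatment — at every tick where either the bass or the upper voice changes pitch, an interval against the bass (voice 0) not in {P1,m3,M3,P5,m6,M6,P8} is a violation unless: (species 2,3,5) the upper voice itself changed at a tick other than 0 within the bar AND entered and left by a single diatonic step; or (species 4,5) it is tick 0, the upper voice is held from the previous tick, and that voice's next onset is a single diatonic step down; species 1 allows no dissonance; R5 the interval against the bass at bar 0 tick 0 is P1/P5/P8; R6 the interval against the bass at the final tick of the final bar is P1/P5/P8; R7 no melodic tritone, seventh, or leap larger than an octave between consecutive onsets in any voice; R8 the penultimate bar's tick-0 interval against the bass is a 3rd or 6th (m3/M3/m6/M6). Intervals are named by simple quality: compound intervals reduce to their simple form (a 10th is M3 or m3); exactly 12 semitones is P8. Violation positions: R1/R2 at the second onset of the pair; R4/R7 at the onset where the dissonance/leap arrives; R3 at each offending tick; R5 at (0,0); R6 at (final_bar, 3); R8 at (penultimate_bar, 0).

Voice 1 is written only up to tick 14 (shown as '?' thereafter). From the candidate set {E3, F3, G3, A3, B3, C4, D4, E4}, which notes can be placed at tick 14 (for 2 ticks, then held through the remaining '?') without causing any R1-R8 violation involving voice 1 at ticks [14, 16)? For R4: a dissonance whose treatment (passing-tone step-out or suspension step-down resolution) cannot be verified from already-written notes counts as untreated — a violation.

E3: legal
F3: violates R4
G3: legal
A3: violates R4
B3: legal
C4: legal
D4: violates R4
E4: legal

{B3, C4, E3, E4, G3}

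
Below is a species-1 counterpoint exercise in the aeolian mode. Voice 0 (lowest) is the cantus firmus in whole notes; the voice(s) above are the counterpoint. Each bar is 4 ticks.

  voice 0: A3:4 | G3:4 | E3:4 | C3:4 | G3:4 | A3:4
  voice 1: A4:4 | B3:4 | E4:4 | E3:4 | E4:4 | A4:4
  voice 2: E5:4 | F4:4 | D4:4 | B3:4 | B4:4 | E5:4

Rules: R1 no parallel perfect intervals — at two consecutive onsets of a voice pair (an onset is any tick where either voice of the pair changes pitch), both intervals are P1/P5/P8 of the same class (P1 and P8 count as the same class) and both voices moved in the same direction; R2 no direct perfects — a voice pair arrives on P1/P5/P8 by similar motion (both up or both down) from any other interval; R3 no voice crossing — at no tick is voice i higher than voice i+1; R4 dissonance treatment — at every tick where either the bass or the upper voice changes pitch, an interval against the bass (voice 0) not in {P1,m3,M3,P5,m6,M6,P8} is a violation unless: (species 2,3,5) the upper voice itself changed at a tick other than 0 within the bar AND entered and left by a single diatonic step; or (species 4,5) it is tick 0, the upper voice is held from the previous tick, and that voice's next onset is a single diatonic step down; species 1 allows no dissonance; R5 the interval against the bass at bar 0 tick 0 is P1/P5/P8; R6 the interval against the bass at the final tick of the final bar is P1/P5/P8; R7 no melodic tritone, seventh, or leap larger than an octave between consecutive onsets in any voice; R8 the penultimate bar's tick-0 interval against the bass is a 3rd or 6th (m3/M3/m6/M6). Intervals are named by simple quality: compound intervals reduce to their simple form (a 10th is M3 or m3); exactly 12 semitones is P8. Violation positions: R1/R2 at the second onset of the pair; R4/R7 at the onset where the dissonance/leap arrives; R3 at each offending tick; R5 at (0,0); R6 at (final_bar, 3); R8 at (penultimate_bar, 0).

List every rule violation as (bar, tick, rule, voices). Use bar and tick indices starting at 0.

bar 0: v0=A3 v1=A4 v2=E5 downbeat P5
bar 1: v0=G3 v1=B3 v2=F4 downbeat m7
bar 2: v0=E3 v1=E4 v2=D4 downbeat m7
bar 3: v0=C3 v1=E3 v2=B3 downbeat M7
bar 4: v0=G3 v1=E4 v2=B4 downbeat M3
bar 5: v0=A3 v1=A4 v2=E5 downbeat P5
  -> R4 @ bar 1 tick 0 v(0, 2): G3/F4 m7 untreated
  -> R7 @ bar 1 tick 0 v(1,): A4->B3 leap 10st
  -> R7 @ bar 1 tick 0 v(2,): E5->F4 leap 11st
  -> R3 @ bar 2 tick 0 v(1, 2): E4 above D4
  -> R4 @ bar 2 tick 0 v(0, 2): E3/D4 m7 untreated
  -> R3 @ bar 2 tick 1 v(1, 2): E4 above D4
  -> R3 @ bar 2 tick 2 v(1, 2): E4 above D4
  -> R3 @ bar 2 tick 3 v(1, 2): E4 above D4
  -> R2 @ bar 3 tick 0 v(1, 2): E4/D4 M2 -> E3/B3 P5 similar
  -> R4 @ bar 3 tick 0 v(0, 2): C3/B3 M7 untreated
  -> R1 @ bar 4 tick 0 v(1, 2): E3/B3 P5 -> E4/B4 P5 similar
  -> R1 @ bar 5 tick 0 v(1, 2): E4/B4 P5 -> A4/E5 P5 similar
  -> R2 @ bar 5 tick 0 v(0, 1): G3/E4 M6 -> A3/A4 P8 similar
  -> R2 @ bar 5 tick 0 v(0, 2): G3/B4 M3 -> A3/E5 P5 similar

(1, 0, R4, (0, 2))
(1, 0, R7, (1,))
(1, 0, R7, (2,))
(2, 0, R3, (1, 2))
(2, 0, R4, (0, 2))
(2, 1, R3, (1, 2))
(2, 2, R3, (1, 2))
(2, 3, R3, (1, 2))
(3, 0, R2, (1, 2))
(3, 0, R4, (0, 2))
(4, 0, R1, (1, 2))
(5, 0, R1, (1, 2))
(5, 0, R2, (0, 1))
(5, 0, R2, (0, 2))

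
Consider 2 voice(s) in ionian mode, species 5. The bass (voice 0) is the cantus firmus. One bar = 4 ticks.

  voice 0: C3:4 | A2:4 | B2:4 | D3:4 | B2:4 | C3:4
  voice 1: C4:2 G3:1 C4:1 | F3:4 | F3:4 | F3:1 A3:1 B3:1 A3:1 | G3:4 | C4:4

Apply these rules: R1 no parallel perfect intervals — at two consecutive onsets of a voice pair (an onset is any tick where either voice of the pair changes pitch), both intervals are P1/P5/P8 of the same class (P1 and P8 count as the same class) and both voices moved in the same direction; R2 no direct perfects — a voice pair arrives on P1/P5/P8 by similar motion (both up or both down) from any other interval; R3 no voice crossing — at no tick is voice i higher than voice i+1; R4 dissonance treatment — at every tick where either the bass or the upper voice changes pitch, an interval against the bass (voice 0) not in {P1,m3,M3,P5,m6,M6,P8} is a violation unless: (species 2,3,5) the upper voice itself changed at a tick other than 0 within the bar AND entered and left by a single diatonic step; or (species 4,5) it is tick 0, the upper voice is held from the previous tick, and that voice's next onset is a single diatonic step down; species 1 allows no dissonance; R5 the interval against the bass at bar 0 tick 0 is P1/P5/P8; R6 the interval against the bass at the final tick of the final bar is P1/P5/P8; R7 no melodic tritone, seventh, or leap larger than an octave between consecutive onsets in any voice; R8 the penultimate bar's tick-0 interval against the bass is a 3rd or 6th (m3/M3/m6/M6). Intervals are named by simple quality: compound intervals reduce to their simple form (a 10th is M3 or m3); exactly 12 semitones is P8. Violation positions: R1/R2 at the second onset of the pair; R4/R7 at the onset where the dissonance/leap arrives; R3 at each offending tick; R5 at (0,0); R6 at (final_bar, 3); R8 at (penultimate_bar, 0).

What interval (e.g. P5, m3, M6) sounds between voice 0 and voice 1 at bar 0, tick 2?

voice 0=C3 voice 1=G3 -> P5

P5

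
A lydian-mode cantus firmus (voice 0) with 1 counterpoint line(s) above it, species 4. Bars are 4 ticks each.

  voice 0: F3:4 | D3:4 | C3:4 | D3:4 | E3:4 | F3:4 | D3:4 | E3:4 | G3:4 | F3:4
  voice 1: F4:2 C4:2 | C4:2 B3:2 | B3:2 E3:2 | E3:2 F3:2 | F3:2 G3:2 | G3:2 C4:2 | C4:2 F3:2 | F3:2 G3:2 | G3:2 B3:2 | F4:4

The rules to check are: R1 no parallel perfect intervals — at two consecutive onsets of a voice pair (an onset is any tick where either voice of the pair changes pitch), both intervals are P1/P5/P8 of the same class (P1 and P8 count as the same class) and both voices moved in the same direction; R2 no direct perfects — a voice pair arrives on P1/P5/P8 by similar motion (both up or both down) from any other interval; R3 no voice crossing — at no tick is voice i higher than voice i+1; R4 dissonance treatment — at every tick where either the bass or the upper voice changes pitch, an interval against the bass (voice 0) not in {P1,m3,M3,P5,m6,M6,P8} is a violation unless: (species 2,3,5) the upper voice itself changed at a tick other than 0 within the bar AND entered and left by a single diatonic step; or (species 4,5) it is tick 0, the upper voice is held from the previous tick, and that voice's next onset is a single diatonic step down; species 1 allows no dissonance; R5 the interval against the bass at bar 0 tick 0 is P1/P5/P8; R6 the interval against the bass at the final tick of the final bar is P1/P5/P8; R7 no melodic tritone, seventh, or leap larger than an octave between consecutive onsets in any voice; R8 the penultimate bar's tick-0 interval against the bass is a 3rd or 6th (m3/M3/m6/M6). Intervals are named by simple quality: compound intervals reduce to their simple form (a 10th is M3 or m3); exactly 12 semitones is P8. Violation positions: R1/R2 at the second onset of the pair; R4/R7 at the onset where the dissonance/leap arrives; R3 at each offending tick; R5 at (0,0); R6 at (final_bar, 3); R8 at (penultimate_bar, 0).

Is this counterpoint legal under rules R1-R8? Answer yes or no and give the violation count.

bar 0: v0=F3 v1=F4 (P8)
bar 1: v0=D3 v1=C4 (m7)
bar 2: v0=C3 v1=B3 (M7)
bar 3: v0=D3 v1=E3 (M2)
bar 4: v0=E3 v1=F3 (m2)
bar 5: v0=F3 v1=G3 (M2)
bar 6: v0=D3 v1=C4 (m7)
bar 7: v0=E3 v1=F3 (m2)
bar 8: v0=G3 v1=G3 (P1)
bar 9: v0=F3 v1=F4 (P8)
  R4 @ bar2.0: C3/B3 M7 untreated
  R4 @ bar3.0: D3/E3 M2 untreated
  R4 @ bar4.0: E3/F3 m2 untreated
  R4 @ bar5.0: F3/G3 M2 untreated
  R4 @ bar6.0: D3/C4 m7 untreated
  R4 @ bar7.0: E3/F3 m2 untreated
  R8 @ bar8.0: penult P1 not 3rd/6th
  R7 @ bar9.0: B3->F4 leap 6st

No (8 violations)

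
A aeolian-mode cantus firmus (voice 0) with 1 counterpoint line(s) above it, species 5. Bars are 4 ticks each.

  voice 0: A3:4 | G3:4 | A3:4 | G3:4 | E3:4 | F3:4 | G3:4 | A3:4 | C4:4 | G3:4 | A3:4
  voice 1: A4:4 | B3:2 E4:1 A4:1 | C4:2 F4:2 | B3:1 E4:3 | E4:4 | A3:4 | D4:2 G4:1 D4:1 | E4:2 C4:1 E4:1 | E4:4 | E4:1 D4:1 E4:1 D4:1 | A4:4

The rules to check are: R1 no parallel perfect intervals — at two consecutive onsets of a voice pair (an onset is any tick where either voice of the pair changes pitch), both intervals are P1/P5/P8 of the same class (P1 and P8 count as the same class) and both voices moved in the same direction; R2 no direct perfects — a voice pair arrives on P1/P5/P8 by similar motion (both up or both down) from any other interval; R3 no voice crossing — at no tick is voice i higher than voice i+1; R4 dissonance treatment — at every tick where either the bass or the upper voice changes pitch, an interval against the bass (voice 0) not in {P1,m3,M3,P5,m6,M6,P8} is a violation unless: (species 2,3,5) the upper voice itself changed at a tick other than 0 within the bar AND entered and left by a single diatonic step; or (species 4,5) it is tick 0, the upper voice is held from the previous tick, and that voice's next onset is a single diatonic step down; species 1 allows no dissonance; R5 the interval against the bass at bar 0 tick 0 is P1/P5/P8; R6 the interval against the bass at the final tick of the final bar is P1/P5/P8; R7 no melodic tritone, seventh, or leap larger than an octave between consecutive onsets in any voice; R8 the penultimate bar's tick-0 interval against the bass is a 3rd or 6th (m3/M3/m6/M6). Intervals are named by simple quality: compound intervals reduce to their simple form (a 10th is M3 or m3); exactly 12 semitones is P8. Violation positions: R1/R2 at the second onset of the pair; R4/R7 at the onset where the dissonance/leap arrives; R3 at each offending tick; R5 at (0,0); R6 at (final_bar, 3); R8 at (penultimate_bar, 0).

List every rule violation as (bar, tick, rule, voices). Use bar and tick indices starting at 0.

(1, 0, R7, (1,))
(1, 3, R4, (0, 1))
(3, 0, R7, (1,))
(6, 0, R2, (0, 1))
(7, 0, R1, (0, 1))
(10, 0, R2, (0, 1))

bar 0: v0=A3 v1=A4 downbeat P8
bar 1: v0=G3 v1=B3 downbeat M3
bar 2: v0=A3 v1=C4 downbeat m3
bar 3: v0=G3 v1=B3 downbeat M3
bar 4: v0=E3 v1=E4 downbeat P8
bar 5: v0=F3 v1=A3 downbeat M3
bar 6: v0=G3 v1=D4 downbeat P5
bar 7: v0=A3 v1=E4 downbeat P5
bar 8: v0=C4 v1=E4 downbeat M3
bar 9: v0=G3 v1=E4 downbeat M6
bar 10: v0=A3 v1=A4 downbeat P8
  -> R7 @ bar 1 tick 0 v(1,): A4->B3 leap 10st
  -> R4 @ bar 1 tick 3 v(0, 1): G3/A4 M2 untreated
  -> R7 @ bar 3 tick 0 v(1,): F4->B3 leap 6st
  -> R2 @ bar 6 tick 0 v(0, 1): F3/A3 M3 -> G3/D4 P5 similar
  -> R1 @ bar 7 tick 0 v(0, 1): G3/D4 P5 -> A3/E4 P5 similar
  -> R2 @ bar 10 tick 0 v(0, 1): G3/D4 P5 -> A3/A4 P8 similar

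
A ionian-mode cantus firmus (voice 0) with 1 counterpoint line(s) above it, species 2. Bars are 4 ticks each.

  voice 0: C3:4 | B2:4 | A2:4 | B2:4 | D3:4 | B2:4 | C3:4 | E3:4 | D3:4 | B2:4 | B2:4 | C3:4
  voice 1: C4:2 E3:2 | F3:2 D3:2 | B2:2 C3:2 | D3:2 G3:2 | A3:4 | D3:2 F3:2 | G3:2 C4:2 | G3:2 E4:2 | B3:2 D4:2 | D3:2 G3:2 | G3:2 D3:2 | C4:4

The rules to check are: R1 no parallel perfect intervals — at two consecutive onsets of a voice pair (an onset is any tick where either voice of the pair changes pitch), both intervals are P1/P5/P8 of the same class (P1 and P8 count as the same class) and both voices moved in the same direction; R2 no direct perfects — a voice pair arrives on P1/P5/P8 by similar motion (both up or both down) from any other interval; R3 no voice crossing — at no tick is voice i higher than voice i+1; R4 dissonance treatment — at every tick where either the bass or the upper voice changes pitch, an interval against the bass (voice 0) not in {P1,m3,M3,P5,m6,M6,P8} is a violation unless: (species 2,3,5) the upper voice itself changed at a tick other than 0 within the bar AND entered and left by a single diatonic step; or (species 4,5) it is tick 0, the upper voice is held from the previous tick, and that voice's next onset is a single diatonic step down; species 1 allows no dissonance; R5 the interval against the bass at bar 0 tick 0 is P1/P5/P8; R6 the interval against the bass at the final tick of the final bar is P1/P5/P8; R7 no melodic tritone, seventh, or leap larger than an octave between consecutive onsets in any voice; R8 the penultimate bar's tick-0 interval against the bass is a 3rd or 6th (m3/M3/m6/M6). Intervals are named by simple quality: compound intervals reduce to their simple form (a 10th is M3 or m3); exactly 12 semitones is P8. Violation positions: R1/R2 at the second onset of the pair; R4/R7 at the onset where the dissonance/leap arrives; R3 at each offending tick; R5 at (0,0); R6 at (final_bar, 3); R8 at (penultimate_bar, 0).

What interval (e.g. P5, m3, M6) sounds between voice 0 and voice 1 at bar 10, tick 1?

voice 0=B2 voice 1=G3 -> m6

m6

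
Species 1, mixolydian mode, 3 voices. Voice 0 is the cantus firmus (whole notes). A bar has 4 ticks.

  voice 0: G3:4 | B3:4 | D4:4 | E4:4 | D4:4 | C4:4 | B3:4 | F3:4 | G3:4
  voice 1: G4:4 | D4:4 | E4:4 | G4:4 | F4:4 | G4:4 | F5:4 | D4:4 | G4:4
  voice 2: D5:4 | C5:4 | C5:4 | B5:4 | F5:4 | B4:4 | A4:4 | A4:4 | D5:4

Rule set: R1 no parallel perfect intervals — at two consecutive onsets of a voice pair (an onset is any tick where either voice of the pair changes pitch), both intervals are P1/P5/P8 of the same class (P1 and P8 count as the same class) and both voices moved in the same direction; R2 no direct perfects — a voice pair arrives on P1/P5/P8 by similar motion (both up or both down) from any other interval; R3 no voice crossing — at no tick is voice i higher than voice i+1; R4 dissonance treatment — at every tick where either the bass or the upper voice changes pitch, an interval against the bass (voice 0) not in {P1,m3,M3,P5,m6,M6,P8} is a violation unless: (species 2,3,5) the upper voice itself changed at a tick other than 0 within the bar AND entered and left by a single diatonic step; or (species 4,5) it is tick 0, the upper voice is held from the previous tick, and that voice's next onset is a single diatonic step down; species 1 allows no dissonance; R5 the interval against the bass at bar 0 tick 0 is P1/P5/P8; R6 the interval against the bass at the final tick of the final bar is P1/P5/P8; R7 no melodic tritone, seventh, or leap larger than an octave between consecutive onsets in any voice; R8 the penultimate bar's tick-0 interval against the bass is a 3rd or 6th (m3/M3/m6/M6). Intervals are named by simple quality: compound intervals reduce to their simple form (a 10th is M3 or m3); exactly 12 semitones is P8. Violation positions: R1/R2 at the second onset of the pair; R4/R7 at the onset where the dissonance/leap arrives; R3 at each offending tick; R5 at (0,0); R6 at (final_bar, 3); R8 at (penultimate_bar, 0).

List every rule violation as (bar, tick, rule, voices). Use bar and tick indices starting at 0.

(1, 0, R4, (0, 2))
(2, 0, R4, (0, 1))
(2, 0, R4, (0, 2))
(3, 0, R2, (0, 2))
(3, 0, R7, (2,))
(4, 0, R2, (1, 2))
(4, 0, R7, (2,))
(5, 0, R4, (0, 2))
(5, 0, R7, (2,))
(6, 0, R3, (1, 2))
(6, 0, R4, (0, 1))
(6, 0, R4, (0, 2))
(6, 0, R7, (1,))
(6, 1, R3, (1, 2))
(6, 2, R3, (1, 2))
(6, 3, R3, (1, 2))
(7, 0, R7, (0,))
(7, 0, R7, (1,))
(8, 0, R1, (1, 2))
(8, 0, R2, (0, 1))
(8, 0, R2, (0, 2))

bar 0: v0=G3 v1=G4 v2=D5 downbeat P5
bar 1: v0=B3 v1=D4 v2=C5 downbeat m2
bar 2: v0=D4 v1=E4 v2=C5 downbeat m7
bar 3: v0=E4 v1=G4 v2=B5 downbeat P5
bar 4: v0=D4 v1=F4 v2=F5 downbeat m3
bar 5: v0=C4 v1=G4 v2=B4 downbeat M7
bar 6: v0=B3 v1=F5 v2=A4 downbeat m7
bar 7: v0=F3 v1=D4 v2=A4 downbeat M3
bar 8: v0=G3 v1=G4 v2=D5 downbeat P5
  -> R4 @ bar 1 tick 0 v(0, 2): B3/C5 m2 untreated
  -> R4 @ bar 2 tick 0 v(0, 1): D4/E4 M2 untreated
  -> R4 @ bar 2 tick 0 v(0, 2): D4/C5 m7 untreated
  -> R2 @ bar 3 tick 0 v(0, 2): D4/C5 m7 -> E4/B5 P5 similar
  -> R7 @ bar 3 tick 0 v(2,): C5->B5 leap 11st
  -> R2 @ bar 4 tick 0 v(1, 2): G4/B5 M3 -> F4/F5 P8 similar
  -> R7 @ bar 4 tick 0 v(2,): B5->F5 leap 6st
  -> R4 @ bar 5 tick 0 v(0, 2): C4/B4 M7 untreated
  -> R7 @ bar 5 tick 0 v(2,): F5->B4 leap 6st
  -> R3 @ bar 6 tick 0 v(1, 2): F5 above A4
  -> R4 @ bar 6 tick 0 v(0, 1): B3/F5 TT untreated
  -> R4 @ bar 6 tick 0 v(0, 2): B3/A4 m7 untreated
  -> R7 @ bar 6 tick 0 v(1,): G4->F5 leap 10st
  -> R3 @ bar 6 tick 1 v(1, 2): F5 above A4
  -> R3 @ bar 6 tick 2 v(1, 2): F5 above A4
  -> R3 @ bar 6 tick 3 v(1, 2): F5 above A4
  -> R7 @ bar 7 tick 0 v(0,): B3->F3 leap 6st
  -> R7 @ bar 7 tick 0 v(1,): F5->D4 leap 15st
  -> R1 @ bar 8 tick 0 v(1, 2): D4/A4 P5 -> G4/D5 P5 similar
  -> R2 @ bar 8 tick 0 v(0, 1): F3/D4 M6 -> G3/G4 P8 similar
  -> R2 @ bar 8 tick 0 v(0, 2): F3/A4 M3 -> G3/D5 P5 similar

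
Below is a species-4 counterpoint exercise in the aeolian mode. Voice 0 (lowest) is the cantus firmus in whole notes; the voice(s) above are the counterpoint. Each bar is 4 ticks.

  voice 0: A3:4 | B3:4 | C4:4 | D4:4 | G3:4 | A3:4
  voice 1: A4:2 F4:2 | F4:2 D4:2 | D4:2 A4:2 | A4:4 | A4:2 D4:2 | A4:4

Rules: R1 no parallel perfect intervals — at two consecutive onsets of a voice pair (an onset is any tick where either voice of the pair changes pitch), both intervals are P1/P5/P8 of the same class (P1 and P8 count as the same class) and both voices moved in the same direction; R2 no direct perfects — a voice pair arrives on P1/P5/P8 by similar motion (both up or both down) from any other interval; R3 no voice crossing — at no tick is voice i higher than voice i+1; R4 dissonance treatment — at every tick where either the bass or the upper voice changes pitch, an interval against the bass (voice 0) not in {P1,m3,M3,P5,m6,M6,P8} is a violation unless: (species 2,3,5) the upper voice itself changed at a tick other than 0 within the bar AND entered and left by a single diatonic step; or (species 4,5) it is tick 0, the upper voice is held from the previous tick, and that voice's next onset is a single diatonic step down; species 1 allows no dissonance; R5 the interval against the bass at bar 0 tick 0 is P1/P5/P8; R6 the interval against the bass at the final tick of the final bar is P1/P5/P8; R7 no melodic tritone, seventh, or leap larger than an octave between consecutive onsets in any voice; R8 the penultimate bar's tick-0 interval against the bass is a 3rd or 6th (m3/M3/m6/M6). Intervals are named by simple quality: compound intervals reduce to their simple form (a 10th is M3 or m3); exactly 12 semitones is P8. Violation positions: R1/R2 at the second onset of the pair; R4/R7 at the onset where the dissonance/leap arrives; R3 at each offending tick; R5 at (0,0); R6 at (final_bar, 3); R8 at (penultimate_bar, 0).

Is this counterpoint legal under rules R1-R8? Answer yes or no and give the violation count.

bar 0: v0=A3 v1=A4 (P8)
bar 1: v0=B3 v1=F4 (TT)
bar 2: v0=C4 v1=D4 (M2)
bar 3: v0=D4 v1=A4 (P5)
bar 4: v0=G3 v1=A4 (M2)
bar 5: v0=A3 v1=A4 (P8)
  R4 @ bar1.0: B3/F4 TT untreated
  R4 @ bar2.0: C4/D4 M2 untreated
  R4 @ bar4.0: G3/A4 M2 untreated
  R8 @ bar4.0: penult M2 not 3rd/6th
  R2 @ bar5.0: G3/D4 P5 -> A3/A4 P8 similar

No (5 violations)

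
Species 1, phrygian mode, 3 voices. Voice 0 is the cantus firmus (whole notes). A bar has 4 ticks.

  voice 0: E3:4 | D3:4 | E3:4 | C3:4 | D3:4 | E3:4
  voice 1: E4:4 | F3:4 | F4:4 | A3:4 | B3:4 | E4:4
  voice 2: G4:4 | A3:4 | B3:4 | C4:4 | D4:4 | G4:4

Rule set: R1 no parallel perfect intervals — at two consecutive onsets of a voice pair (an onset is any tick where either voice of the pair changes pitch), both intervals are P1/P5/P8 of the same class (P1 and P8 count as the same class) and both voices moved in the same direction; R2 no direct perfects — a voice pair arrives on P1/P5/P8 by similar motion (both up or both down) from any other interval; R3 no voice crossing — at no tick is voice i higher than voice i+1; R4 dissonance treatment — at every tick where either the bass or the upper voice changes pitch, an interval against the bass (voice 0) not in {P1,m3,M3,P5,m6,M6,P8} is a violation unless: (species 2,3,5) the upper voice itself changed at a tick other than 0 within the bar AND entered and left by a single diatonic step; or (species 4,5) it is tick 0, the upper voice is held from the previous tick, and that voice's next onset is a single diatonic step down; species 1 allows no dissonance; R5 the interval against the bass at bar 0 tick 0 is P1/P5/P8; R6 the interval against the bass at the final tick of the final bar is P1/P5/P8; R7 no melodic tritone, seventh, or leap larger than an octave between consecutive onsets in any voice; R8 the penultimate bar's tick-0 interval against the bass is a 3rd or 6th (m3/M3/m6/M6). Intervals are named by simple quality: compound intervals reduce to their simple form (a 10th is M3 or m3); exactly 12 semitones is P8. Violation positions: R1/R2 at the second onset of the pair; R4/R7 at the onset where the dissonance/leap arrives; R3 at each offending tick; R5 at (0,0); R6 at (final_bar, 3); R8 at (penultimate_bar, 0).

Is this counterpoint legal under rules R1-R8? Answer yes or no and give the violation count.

bar 0: v0=E3 v1=E4 v2=G4 (m3)
bar 1: v0=D3 v1=F3 v2=A3 (P5)
bar 2: v0=E3 v1=F4 v2=B3 (P5)
bar 3: v0=C3 v1=A3 v2=C4 (P8)
bar 4: v0=D3 v1=B3 v2=D4 (P8)
bar 5: v0=E3 v1=E4 v2=G4 (m3)
  R5 @ bar0.0: opens on m3
  R2 @ bar1.0: E3/G4 m3 -> D3/A3 P5 similar
  R7 @ bar1.0: E4->F3 leap 11st
  R7 @ bar1.0: G4->A3 leap 10st
  R1 @ bar2.0: D3/A3 P5 -> E3/B3 P5 similar
  R3 @ bar2.0: F4 above B3
  R4 @ bar2.0: E3/F4 m2 untreated
  R3 @ bar2.1: F4 above B3
  R3 @ bar2.2: F4 above B3
  R3 @ bar2.3: F4 above B3
  R1 @ bar4.0: C3/C4 P8 -> D3/D4 P8 similar
  R8 @ bar4.0: penult P8 not 3rd/6th
  R2 @ bar5.0: D3/B3 M6 -> E3/E4 P8 similar
  R6 @ bar5.3: closes on m3

No (14 violations)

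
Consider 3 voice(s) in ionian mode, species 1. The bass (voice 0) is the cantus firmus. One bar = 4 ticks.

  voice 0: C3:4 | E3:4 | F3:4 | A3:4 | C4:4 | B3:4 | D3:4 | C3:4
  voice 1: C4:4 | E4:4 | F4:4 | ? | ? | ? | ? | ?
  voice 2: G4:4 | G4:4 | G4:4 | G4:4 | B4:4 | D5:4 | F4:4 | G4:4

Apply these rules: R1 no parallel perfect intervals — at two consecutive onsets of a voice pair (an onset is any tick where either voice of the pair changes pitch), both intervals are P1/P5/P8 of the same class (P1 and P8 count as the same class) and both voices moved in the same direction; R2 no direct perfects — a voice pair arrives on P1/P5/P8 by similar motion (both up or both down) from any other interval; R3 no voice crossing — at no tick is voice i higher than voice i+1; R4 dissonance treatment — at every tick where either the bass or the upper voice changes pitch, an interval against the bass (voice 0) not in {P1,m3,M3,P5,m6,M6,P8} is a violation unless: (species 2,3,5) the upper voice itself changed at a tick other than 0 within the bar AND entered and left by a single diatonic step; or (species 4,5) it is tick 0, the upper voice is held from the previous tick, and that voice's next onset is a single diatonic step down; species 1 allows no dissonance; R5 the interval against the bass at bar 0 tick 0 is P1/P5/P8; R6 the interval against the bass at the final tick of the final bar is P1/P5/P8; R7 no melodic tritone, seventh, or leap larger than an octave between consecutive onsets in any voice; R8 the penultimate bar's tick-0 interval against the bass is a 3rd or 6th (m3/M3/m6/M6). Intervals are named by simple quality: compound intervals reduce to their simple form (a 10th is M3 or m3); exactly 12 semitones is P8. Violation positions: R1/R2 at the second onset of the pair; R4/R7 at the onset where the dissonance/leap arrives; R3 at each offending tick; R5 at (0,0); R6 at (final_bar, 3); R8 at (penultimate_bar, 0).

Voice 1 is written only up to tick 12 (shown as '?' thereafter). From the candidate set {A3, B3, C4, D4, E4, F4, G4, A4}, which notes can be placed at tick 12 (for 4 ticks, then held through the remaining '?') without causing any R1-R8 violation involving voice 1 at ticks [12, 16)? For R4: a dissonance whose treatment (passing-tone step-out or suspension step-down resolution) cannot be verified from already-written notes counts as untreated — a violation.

{A3, C4, E4, F4}

A3: legal
B3: violates R4,R7
C4: legal
D4: violates R4
E4: legal
F4: legal
G4: violates R4
A4: violates R1,R3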